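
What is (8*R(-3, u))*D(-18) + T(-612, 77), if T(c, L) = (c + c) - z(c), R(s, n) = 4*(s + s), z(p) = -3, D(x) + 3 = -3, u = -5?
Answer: -69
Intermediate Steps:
D(x) = -6 (D(x) = -3 - 3 = -6)
R(s, n) = 8*s (R(s, n) = 4*(2*s) = 8*s)
T(c, L) = 3 + 2*c (T(c, L) = (c + c) - 1*(-3) = 2*c + 3 = 3 + 2*c)
(8*R(-3, u))*D(-18) + T(-612, 77) = (8*(8*(-3)))*(-6) + (3 + 2*(-612)) = (8*(-24))*(-6) + (3 - 1224) = -192*(-6) - 1221 = 1152 - 1221 = -69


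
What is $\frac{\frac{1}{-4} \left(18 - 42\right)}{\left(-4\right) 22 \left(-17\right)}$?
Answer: $\frac{3}{748} \approx 0.0040107$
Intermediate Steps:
$\frac{\frac{1}{-4} \left(18 - 42\right)}{\left(-4\right) 22 \left(-17\right)} = \frac{\left(- \frac{1}{4}\right) \left(-24\right)}{\left(-88\right) \left(-17\right)} = \frac{6}{1496} = 6 \cdot \frac{1}{1496} = \frac{3}{748}$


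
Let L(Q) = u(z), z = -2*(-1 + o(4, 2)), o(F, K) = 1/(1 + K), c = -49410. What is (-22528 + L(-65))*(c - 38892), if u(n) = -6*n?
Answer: 1989973872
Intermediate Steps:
z = 4/3 (z = -2*(-1 + 1/(1 + 2)) = -2*(-1 + 1/3) = -2*(-1 + ⅓) = -2*(-⅔) = 4/3 ≈ 1.3333)
L(Q) = -8 (L(Q) = -6*4/3 = -8)
(-22528 + L(-65))*(c - 38892) = (-22528 - 8)*(-49410 - 38892) = -22536*(-88302) = 1989973872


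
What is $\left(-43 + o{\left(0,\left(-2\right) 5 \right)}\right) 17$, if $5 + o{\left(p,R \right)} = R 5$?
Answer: $-1666$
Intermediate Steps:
$o{\left(p,R \right)} = -5 + 5 R$ ($o{\left(p,R \right)} = -5 + R 5 = -5 + 5 R$)
$\left(-43 + o{\left(0,\left(-2\right) 5 \right)}\right) 17 = \left(-43 + \left(-5 + 5 \left(\left(-2\right) 5\right)\right)\right) 17 = \left(-43 + \left(-5 + 5 \left(-10\right)\right)\right) 17 = \left(-43 - 55\right) 17 = \left(-98\right) 17 = -1666$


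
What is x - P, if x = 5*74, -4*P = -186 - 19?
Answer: 1275/4 ≈ 318.75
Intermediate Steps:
P = 205/4 (P = -(-186 - 19)/4 = -¼*(-205) = 205/4 ≈ 51.250)
x = 370
x - P = 370 - 1*205/4 = 370 - 205/4 = 1275/4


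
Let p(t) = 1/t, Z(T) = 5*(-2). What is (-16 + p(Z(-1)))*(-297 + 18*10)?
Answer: 18837/10 ≈ 1883.7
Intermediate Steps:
Z(T) = -10
(-16 + p(Z(-1)))*(-297 + 18*10) = (-16 + 1/(-10))*(-297 + 18*10) = (-16 - ⅒)*(-297 + 180) = -161/10*(-117) = 18837/10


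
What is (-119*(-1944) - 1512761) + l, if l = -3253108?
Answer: -4534533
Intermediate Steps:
(-119*(-1944) - 1512761) + l = (-119*(-1944) - 1512761) - 3253108 = (231336 - 1512761) - 3253108 = -1281425 - 3253108 = -4534533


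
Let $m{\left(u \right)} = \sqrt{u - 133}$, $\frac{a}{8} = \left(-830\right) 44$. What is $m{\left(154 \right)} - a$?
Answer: $292160 + \sqrt{21} \approx 2.9216 \cdot 10^{5}$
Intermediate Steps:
$a = -292160$ ($a = 8 \left(\left(-830\right) 44\right) = 8 \left(-36520\right) = -292160$)
$m{\left(u \right)} = \sqrt{-133 + u}$
$m{\left(154 \right)} - a = \sqrt{-133 + 154} - -292160 = \sqrt{21} + 292160 = 292160 + \sqrt{21}$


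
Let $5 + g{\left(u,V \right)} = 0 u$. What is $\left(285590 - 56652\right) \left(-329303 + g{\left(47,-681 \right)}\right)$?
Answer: $-75391114904$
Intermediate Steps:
$g{\left(u,V \right)} = -5$ ($g{\left(u,V \right)} = -5 + 0 u = -5 + 0 = -5$)
$\left(285590 - 56652\right) \left(-329303 + g{\left(47,-681 \right)}\right) = \left(285590 - 56652\right) \left(-329303 - 5\right) = 228938 \left(-329308\right) = -75391114904$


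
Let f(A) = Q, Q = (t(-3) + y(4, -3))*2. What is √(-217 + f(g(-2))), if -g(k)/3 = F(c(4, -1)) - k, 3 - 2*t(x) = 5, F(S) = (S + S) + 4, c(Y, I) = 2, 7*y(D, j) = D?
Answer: 5*I*√427/7 ≈ 14.76*I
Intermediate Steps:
y(D, j) = D/7
F(S) = 4 + 2*S (F(S) = 2*S + 4 = 4 + 2*S)
t(x) = -1 (t(x) = 3/2 - ½*5 = 3/2 - 5/2 = -1)
g(k) = -24 + 3*k (g(k) = -3*((4 + 2*2) - k) = -3*((4 + 4) - k) = -3*(8 - k) = -24 + 3*k)
Q = -6/7 (Q = (-1 + (⅐)*4)*2 = (-1 + 4/7)*2 = -3/7*2 = -6/7 ≈ -0.85714)
f(A) = -6/7
√(-217 + f(g(-2))) = √(-217 - 6/7) = √(-1525/7) = 5*I*√427/7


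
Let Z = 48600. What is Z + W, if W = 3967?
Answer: 52567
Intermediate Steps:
Z + W = 48600 + 3967 = 52567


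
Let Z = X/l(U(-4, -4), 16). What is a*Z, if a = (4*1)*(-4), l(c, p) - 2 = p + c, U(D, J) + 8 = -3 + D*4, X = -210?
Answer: -1120/3 ≈ -373.33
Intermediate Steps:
U(D, J) = -11 + 4*D (U(D, J) = -8 + (-3 + D*4) = -8 + (-3 + 4*D) = -11 + 4*D)
l(c, p) = 2 + c + p (l(c, p) = 2 + (p + c) = 2 + (c + p) = 2 + c + p)
a = -16 (a = 4*(-4) = -16)
Z = 70/3 (Z = -210/(2 + (-11 + 4*(-4)) + 16) = -210/(2 + (-11 - 16) + 16) = -210/(2 - 27 + 16) = -210/(-9) = -210*(-⅑) = 70/3 ≈ 23.333)
a*Z = -16*70/3 = -1120/3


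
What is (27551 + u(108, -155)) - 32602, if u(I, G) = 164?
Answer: -4887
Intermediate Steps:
(27551 + u(108, -155)) - 32602 = (27551 + 164) - 32602 = 27715 - 32602 = -4887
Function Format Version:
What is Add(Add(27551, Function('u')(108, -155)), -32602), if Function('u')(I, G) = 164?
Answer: -4887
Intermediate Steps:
Add(Add(27551, Function('u')(108, -155)), -32602) = Add(Add(27551, 164), -32602) = Add(27715, -32602) = -4887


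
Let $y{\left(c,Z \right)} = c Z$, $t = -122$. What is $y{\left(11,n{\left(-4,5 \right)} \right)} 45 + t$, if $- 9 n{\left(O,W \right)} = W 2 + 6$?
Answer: $-1002$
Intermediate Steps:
$n{\left(O,W \right)} = - \frac{2}{3} - \frac{2 W}{9}$ ($n{\left(O,W \right)} = - \frac{W 2 + 6}{9} = - \frac{2 W + 6}{9} = - \frac{6 + 2 W}{9} = - \frac{2}{3} - \frac{2 W}{9}$)
$y{\left(c,Z \right)} = Z c$
$y{\left(11,n{\left(-4,5 \right)} \right)} 45 + t = \left(- \frac{2}{3} - \frac{10}{9}\right) 11 \cdot 45 - 122 = \left(- \frac{16}{9}\right) 11 \cdot 45 - 122 = \left(- \frac{176}{9}\right) 45 - 122 = -880 - 122 = -1002$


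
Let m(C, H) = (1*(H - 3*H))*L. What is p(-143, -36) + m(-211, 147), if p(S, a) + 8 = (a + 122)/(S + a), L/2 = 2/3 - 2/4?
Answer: -19060/179 ≈ -106.48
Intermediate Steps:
L = ⅓ (L = 2*(2/3 - 2/4) = 2*(2*(⅓) - 2*¼) = 2*(⅔ - ½) = 2*(⅙) = ⅓ ≈ 0.33333)
p(S, a) = -8 + (122 + a)/(S + a) (p(S, a) = -8 + (a + 122)/(S + a) = -8 + (122 + a)/(S + a))
m(C, H) = -2*H/3 (m(C, H) = (1*(H - 3*H))*(⅓) = (1*(-2*H))*(⅓) = -2*H*(⅓) = -2*H/3)
p(-143, -36) + m(-211, 147) = (122 - 8*(-143) - 7*(-36))/(-143 - 36) - ⅔*147 = (122 + 1144 + 252)/(-179) - 98 = -1/179*1518 - 98 = -1518/179 - 98 = -19060/179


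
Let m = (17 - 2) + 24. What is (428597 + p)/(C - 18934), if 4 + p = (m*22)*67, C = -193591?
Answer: -486079/212525 ≈ -2.2872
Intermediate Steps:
m = 39 (m = 15 + 24 = 39)
p = 57482 (p = -4 + (39*22)*67 = -4 + 858*67 = -4 + 57486 = 57482)
(428597 + p)/(C - 18934) = (428597 + 57482)/(-193591 - 18934) = 486079/(-212525) = 486079*(-1/212525) = -486079/212525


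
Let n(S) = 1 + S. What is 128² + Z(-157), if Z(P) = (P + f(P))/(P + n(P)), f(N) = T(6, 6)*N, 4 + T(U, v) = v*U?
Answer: 5133373/313 ≈ 16401.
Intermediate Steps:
T(U, v) = -4 + U*v (T(U, v) = -4 + v*U = -4 + U*v)
f(N) = 32*N (f(N) = (-4 + 6*6)*N = (-4 + 36)*N = 32*N)
Z(P) = 33*P/(1 + 2*P) (Z(P) = (P + 32*P)/(P + (1 + P)) = (33*P)/(1 + 2*P) = 33*P/(1 + 2*P))
128² + Z(-157) = 128² + 33*(-157)/(1 + 2*(-157)) = 16384 + 33*(-157)/(1 - 314) = 16384 + 33*(-157)/(-313) = 16384 + 33*(-157)*(-1/313) = 16384 + 5181/313 = 5133373/313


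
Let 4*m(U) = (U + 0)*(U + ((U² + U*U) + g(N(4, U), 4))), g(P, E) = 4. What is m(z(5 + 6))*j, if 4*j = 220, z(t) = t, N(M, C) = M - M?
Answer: 155485/4 ≈ 38871.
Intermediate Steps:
N(M, C) = 0
j = 55 (j = (¼)*220 = 55)
m(U) = U*(4 + U + 2*U²)/4 (m(U) = ((U + 0)*(U + ((U² + U*U) + 4)))/4 = (U*(U + ((U² + U²) + 4)))/4 = (U*(U + (2*U² + 4)))/4 = (U*(U + (4 + 2*U²)))/4 = (U*(4 + U + 2*U²))/4 = U*(4 + U + 2*U²)/4)
m(z(5 + 6))*j = ((5 + 6)*(4 + (5 + 6) + 2*(5 + 6)²)/4)*55 = ((¼)*11*(4 + 11 + 2*11²))*55 = ((¼)*11*(4 + 11 + 2*121))*55 = ((¼)*11*(4 + 11 + 242))*55 = ((¼)*11*257)*55 = (2827/4)*55 = 155485/4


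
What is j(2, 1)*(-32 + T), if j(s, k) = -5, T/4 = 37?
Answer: -580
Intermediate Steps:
T = 148 (T = 4*37 = 148)
j(2, 1)*(-32 + T) = -5*(-32 + 148) = -5*116 = -580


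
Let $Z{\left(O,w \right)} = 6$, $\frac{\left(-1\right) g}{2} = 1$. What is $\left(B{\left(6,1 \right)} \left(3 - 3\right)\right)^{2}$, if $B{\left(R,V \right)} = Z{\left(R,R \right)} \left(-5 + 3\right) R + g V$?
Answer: $0$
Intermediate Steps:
$g = -2$ ($g = \left(-2\right) 1 = -2$)
$B{\left(R,V \right)} = - 12 R - 2 V$ ($B{\left(R,V \right)} = 6 \left(-5 + 3\right) R - 2 V = 6 \left(-2\right) R - 2 V = - 12 R - 2 V$)
$\left(B{\left(6,1 \right)} \left(3 - 3\right)\right)^{2} = \left(\left(\left(-12\right) 6 - 2\right) \left(3 - 3\right)\right)^{2} = \left(\left(-72 - 2\right) 0\right)^{2} = \left(\left(-74\right) 0\right)^{2} = 0^{2} = 0$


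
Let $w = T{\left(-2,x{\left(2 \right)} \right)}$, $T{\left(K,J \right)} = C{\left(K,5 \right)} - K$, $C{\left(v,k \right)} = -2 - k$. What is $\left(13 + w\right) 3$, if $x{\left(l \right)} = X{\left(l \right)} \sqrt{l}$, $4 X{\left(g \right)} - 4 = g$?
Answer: $24$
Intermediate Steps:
$X{\left(g \right)} = 1 + \frac{g}{4}$
$x{\left(l \right)} = \sqrt{l} \left(1 + \frac{l}{4}\right)$ ($x{\left(l \right)} = \left(1 + \frac{l}{4}\right) \sqrt{l} = \sqrt{l} \left(1 + \frac{l}{4}\right)$)
$T{\left(K,J \right)} = -7 - K$ ($T{\left(K,J \right)} = \left(-2 - 5\right) - K = -7 - K$)
$w = -5$ ($w = -7 - -2 = -7 + 2 = -5$)
$\left(13 + w\right) 3 = \left(13 - 5\right) 3 = 8 \cdot 3 = 24$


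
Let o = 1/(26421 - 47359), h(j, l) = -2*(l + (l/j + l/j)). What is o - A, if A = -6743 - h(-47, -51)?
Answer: 6731797271/984086 ≈ 6840.7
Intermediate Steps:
h(j, l) = -2*l - 4*l/j (h(j, l) = -2*(l + 2*l/j) = -2*l - 4*l/j)
o = -1/20938 (o = 1/(-20938) = -1/20938 ≈ -4.7760e-5)
A = -321511/47 (A = -6743 - (-2)*(-51)*(2 - 47)/(-47) = -6743 - (-2)*(-51)*(-1)*(-45)/47 = -6743 - 1*4590/47 = -6743 - 4590/47 = -321511/47 ≈ -6840.7)
o - A = -1/20938 - 1*(-321511/47) = -1/20938 + 321511/47 = 6731797271/984086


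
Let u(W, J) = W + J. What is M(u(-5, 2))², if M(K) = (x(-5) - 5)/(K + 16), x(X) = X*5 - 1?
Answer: 961/169 ≈ 5.6864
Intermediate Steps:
x(X) = -1 + 5*X (x(X) = 5*X - 1 = -1 + 5*X)
u(W, J) = J + W
M(K) = -31/(16 + K) (M(K) = ((-1 + 5*(-5)) - 5)/(K + 16) = ((-1 - 25) - 5)/(16 + K) = (-26 - 5)/(16 + K) = -31/(16 + K))
M(u(-5, 2))² = (-31/(16 + (2 - 5)))² = (-31/(16 - 3))² = (-31/13)² = 961/169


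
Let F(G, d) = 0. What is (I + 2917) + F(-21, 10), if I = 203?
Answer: 3120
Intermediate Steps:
(I + 2917) + F(-21, 10) = (203 + 2917) + 0 = 3120 + 0 = 3120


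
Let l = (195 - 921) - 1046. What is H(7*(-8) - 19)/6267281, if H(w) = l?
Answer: -1772/6267281 ≈ -0.00028274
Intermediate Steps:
l = -1772 (l = -726 - 1046 = -1772)
H(w) = -1772
H(7*(-8) - 19)/6267281 = -1772/6267281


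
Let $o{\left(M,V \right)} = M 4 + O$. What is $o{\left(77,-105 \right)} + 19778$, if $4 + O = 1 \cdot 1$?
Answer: $20083$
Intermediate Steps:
$O = -3$ ($O = -4 + 1 \cdot 1 = -4 + 1 = -3$)
$o{\left(M,V \right)} = -3 + 4 M$ ($o{\left(M,V \right)} = M 4 - 3 = 4 M - 3 = -3 + 4 M$)
$o{\left(77,-105 \right)} + 19778 = \left(-3 + 4 \cdot 77\right) + 19778 = \left(-3 + 308\right) + 19778 = 305 + 19778 = 20083$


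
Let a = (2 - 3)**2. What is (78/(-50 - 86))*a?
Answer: -39/68 ≈ -0.57353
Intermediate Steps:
a = 1 (a = (-1)**2 = 1)
(78/(-50 - 86))*a = (78/(-50 - 86))*1 = (78/(-136))*1 = -1/136*78*1 = -39/68*1 = -39/68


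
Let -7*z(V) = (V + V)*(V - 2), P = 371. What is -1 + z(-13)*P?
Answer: -20671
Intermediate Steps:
z(V) = -2*V*(-2 + V)/7 (z(V) = -(V + V)*(V - 2)/7 = -2*V*(-2 + V)/7)
-1 + z(-13)*P = -1 + ((2/7)*(-13)*(2 - 1*(-13)))*371 = -1 + ((2/7)*(-13)*(2 + 13))*371 = -1 + ((2/7)*(-13)*15)*371 = -1 - 390/7*371 = -1 - 20670 = -20671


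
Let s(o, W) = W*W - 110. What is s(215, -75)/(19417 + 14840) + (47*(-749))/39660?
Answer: -329074757/452877540 ≈ -0.72663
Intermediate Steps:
s(o, W) = -110 + W² (s(o, W) = W² - 110 = -110 + W²)
s(215, -75)/(19417 + 14840) + (47*(-749))/39660 = (-110 + (-75)²)/(19417 + 14840) + (47*(-749))/39660 = (-110 + 5625)/34257 - 35203*1/39660 = 5515*(1/34257) - 35203/39660 = 5515/34257 - 35203/39660 = -329074757/452877540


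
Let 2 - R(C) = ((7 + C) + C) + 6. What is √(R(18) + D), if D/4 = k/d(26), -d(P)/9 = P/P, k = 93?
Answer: I*√795/3 ≈ 9.3986*I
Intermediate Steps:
d(P) = -9 (d(P) = -9*P/P = -9*1 = -9)
R(C) = -11 - 2*C (R(C) = 2 - (((7 + C) + C) + 6) = 2 - ((7 + 2*C) + 6) = 2 - (13 + 2*C) = 2 + (-13 - 2*C) = -11 - 2*C)
D = -124/3 (D = 4*(93/(-9)) = 4*(93*(-⅑)) = 4*(-31/3) = -124/3 ≈ -41.333)
√(R(18) + D) = √((-11 - 2*18) - 124/3) = √((-11 - 36) - 124/3) = √(-47 - 124/3) = √(-265/3) = I*√795/3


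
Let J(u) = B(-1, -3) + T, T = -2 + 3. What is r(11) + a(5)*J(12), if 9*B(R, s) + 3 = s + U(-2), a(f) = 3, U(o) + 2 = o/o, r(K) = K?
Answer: 35/3 ≈ 11.667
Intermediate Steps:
U(o) = -1 (U(o) = -2 + o/o = -2 + 1 = -1)
B(R, s) = -4/9 + s/9 (B(R, s) = -1/3 + (s - 1)/9 = -1/3 + (-1 + s)/9 = -1/3 + (-1/9 + s/9) = -4/9 + s/9)
T = 1
J(u) = 2/9 (J(u) = (-4/9 + (1/9)*(-3)) + 1 = (-4/9 - 1/3) + 1 = -7/9 + 1 = 2/9)
r(11) + a(5)*J(12) = 11 + 3*(2/9) = 11 + 2/3 = 35/3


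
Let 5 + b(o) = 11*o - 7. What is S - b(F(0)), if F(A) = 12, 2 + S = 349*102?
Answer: 35476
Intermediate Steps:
S = 35596 (S = -2 + 349*102 = -2 + 35598 = 35596)
b(o) = -12 + 11*o (b(o) = -5 + (11*o - 7) = -5 + (-7 + 11*o) = -12 + 11*o)
S - b(F(0)) = 35596 - (-12 + 11*12) = 35596 - (-12 + 132) = 35596 - 1*120 = 35596 - 120 = 35476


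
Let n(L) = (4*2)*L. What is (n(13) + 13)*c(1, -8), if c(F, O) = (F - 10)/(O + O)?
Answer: 1053/16 ≈ 65.813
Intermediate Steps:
n(L) = 8*L
c(F, O) = (-10 + F)/(2*O) (c(F, O) = (-10 + F)/((2*O)) = (-10 + F)*(1/(2*O)) = (-10 + F)/(2*O))
(n(13) + 13)*c(1, -8) = (8*13 + 13)*((½)*(-10 + 1)/(-8)) = (104 + 13)*((½)*(-⅛)*(-9)) = 117*(9/16) = 1053/16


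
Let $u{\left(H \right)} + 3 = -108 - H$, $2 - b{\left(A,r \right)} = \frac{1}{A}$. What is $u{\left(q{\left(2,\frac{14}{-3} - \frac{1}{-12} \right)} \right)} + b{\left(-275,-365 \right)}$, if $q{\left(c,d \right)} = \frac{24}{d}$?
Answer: $- \frac{2594}{25} \approx -103.76$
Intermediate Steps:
$b{\left(A,r \right)} = 2 - \frac{1}{A}$
$u{\left(H \right)} = -111 - H$ ($u{\left(H \right)} = -3 - \left(108 + H\right) = -111 - H$)
$u{\left(q{\left(2,\frac{14}{-3} - \frac{1}{-12} \right)} \right)} + b{\left(-275,-365 \right)} = \left(-111 - \frac{24}{\frac{14}{-3} - \frac{1}{-12}}\right) + \left(2 - \frac{1}{-275}\right) = \left(-111 - \frac{24}{14 \left(- \frac{1}{3}\right) - - \frac{1}{12}}\right) + \left(2 - - \frac{1}{275}\right) = \left(-111 - \frac{24}{- \frac{14}{3} + \frac{1}{12}}\right) + \left(2 + \frac{1}{275}\right) = \left(-111 - \frac{24}{- \frac{55}{12}}\right) + \frac{551}{275} = \left(-111 - 24 \left(- \frac{12}{55}\right)\right) + \frac{551}{275} = \left(-111 - - \frac{288}{55}\right) + \frac{551}{275} = \left(-111 + \frac{288}{55}\right) + \frac{551}{275} = - \frac{5817}{55} + \frac{551}{275} = - \frac{2594}{25}$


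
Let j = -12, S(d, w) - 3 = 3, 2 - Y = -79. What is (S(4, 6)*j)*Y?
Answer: -5832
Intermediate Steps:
Y = 81 (Y = 2 - 1*(-79) = 2 + 79 = 81)
S(d, w) = 6 (S(d, w) = 3 + 3 = 6)
(S(4, 6)*j)*Y = (6*(-12))*81 = -72*81 = -5832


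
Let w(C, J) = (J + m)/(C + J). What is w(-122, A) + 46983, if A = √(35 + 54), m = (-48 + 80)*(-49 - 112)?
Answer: 139148388/2959 + 1006*√89/2959 ≈ 47029.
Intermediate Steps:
m = -5152 (m = 32*(-161) = -5152)
A = √89 ≈ 9.4340
w(C, J) = (-5152 + J)/(C + J) (w(C, J) = (J - 5152)/(C + J) = (-5152 + J)/(C + J))
w(-122, A) + 46983 = (-5152 + √89)/(-122 + √89) + 46983 = 46983 + (-5152 + √89)/(-122 + √89)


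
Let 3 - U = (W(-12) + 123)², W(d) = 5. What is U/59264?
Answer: -16381/59264 ≈ -0.27641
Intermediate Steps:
U = -16381 (U = 3 - (5 + 123)² = 3 - 1*128² = 3 - 1*16384 = 3 - 16384 = -16381)
U/59264 = -16381/59264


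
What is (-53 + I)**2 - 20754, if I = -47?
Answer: -10754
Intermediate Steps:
(-53 + I)**2 - 20754 = (-53 - 47)**2 - 20754 = (-100)**2 - 20754 = 10000 - 20754 = -10754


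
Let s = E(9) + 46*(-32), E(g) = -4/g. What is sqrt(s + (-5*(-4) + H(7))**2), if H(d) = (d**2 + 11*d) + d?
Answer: sqrt(197429)/3 ≈ 148.11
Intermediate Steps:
H(d) = d**2 + 12*d
s = -13252/9 (s = -4/9 + 46*(-32) = -4*1/9 - 1472 = -4/9 - 1472 = -13252/9 ≈ -1472.4)
sqrt(s + (-5*(-4) + H(7))**2) = sqrt(-13252/9 + (-5*(-4) + 7*(12 + 7))**2) = sqrt(-13252/9 + (20 + 7*19)**2) = sqrt(-13252/9 + (20 + 133)**2) = sqrt(-13252/9 + 153**2) = sqrt(-13252/9 + 23409) = sqrt(197429/9) = sqrt(197429)/3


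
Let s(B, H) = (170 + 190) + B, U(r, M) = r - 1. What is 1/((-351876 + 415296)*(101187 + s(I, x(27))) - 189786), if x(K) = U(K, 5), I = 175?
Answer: 1/6451019454 ≈ 1.5501e-10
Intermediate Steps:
U(r, M) = -1 + r
x(K) = -1 + K
s(B, H) = 360 + B
1/((-351876 + 415296)*(101187 + s(I, x(27))) - 189786) = 1/((-351876 + 415296)*(101187 + (360 + 175)) - 189786) = 1/(63420*(101187 + 535) - 189786) = 1/(63420*101722 - 189786) = 1/(6451209240 - 189786) = 1/6451019454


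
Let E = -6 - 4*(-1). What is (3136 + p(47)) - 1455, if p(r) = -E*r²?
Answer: 6099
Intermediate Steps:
E = -2 (E = -6 - 1*(-4) = -6 + 4 = -2)
p(r) = 2*r² (p(r) = -(-2)*r² = 2*r²)
(3136 + p(47)) - 1455 = (3136 + 2*47²) - 1455 = (3136 + 2*2209) - 1455 = (3136 + 4418) - 1455 = 7554 - 1455 = 6099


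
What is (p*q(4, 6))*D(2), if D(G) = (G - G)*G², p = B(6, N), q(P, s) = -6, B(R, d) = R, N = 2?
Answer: 0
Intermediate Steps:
p = 6
D(G) = 0 (D(G) = 0*G² = 0)
(p*q(4, 6))*D(2) = (6*(-6))*0 = -36*0 = 0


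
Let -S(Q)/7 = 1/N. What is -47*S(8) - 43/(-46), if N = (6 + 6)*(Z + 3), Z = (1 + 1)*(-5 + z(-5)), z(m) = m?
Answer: -3181/4692 ≈ -0.67796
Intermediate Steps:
Z = -20 (Z = (1 + 1)*(-5 - 5) = 2*(-10) = -20)
N = -204 (N = (6 + 6)*(-20 + 3) = 12*(-17) = -204)
S(Q) = 7/204 (S(Q) = -7/(-204) = -7*(-1/204) = 7/204)
-47*S(8) - 43/(-46) = -47*7/204 - 43/(-46) = -329/204 - 43*(-1/46) = -329/204 + 43/46 = -3181/4692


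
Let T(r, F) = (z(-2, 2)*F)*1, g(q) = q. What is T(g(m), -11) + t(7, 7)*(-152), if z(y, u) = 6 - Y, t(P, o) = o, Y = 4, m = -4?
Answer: -1086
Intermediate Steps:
z(y, u) = 2 (z(y, u) = 6 - 1*4 = 6 - 4 = 2)
T(r, F) = 2*F (T(r, F) = (2*F)*1 = 2*F)
T(g(m), -11) + t(7, 7)*(-152) = 2*(-11) + 7*(-152) = -22 - 1064 = -1086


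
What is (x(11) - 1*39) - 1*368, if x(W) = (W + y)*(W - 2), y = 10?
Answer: -218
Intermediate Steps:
x(W) = (-2 + W)*(10 + W) (x(W) = (W + 10)*(W - 2) = (10 + W)*(-2 + W) = (-2 + W)*(10 + W))
(x(11) - 1*39) - 1*368 = ((-20 + 11² + 8*11) - 1*39) - 1*368 = ((-20 + 121 + 88) - 39) - 368 = (189 - 39) - 368 = 150 - 368 = -218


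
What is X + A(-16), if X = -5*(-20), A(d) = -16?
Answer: 84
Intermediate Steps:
X = 100
X + A(-16) = 100 - 16 = 84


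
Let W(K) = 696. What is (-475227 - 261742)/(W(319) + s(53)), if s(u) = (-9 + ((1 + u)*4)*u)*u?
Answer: -736969/606963 ≈ -1.2142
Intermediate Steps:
s(u) = u*(-9 + u*(4 + 4*u)) (s(u) = (-9 + (4 + 4*u)*u)*u = (-9 + u*(4 + 4*u))*u = u*(-9 + u*(4 + 4*u)))
(-475227 - 261742)/(W(319) + s(53)) = (-475227 - 261742)/(696 + 53*(-9 + 4*53 + 4*53²)) = -736969/(696 + 53*(-9 + 212 + 4*2809)) = -736969/(696 + 53*(-9 + 212 + 11236)) = -736969/(696 + 53*11439) = -736969/(696 + 606267) = -736969/606963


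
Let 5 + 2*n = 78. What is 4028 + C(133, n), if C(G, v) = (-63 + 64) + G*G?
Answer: 21718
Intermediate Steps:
n = 73/2 (n = -5/2 + (½)*78 = -5/2 + 39 = 73/2 ≈ 36.500)
C(G, v) = 1 + G²
4028 + C(133, n) = 4028 + (1 + 133²) = 4028 + (1 + 17689) = 4028 + 17690 = 21718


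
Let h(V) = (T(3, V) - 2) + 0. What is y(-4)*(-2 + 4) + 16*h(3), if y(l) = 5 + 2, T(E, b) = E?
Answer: 30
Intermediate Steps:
y(l) = 7
h(V) = 1 (h(V) = (3 - 2) + 0 = 1 + 0 = 1)
y(-4)*(-2 + 4) + 16*h(3) = 7*(-2 + 4) + 16*1 = 7*2 + 16 = 14 + 16 = 30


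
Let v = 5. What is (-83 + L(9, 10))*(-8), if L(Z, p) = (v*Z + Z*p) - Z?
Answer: -344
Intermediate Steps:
L(Z, p) = 4*Z + Z*p (L(Z, p) = (5*Z + Z*p) - Z = 4*Z + Z*p)
(-83 + L(9, 10))*(-8) = (-83 + 9*(4 + 10))*(-8) = (-83 + 9*14)*(-8) = (-83 + 126)*(-8) = 43*(-8) = -344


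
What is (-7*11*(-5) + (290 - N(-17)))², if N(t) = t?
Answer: 478864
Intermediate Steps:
(-7*11*(-5) + (290 - N(-17)))² = (-7*11*(-5) + (290 - 1*(-17)))² = (-77*(-5) + (290 + 17))² = (385 + 307)² = 692² = 478864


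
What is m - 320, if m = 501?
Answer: 181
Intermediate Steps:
m - 320 = 501 - 320 = 181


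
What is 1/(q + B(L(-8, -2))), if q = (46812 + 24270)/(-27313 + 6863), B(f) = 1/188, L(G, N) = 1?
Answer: -1922300/6671483 ≈ -0.28814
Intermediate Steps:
B(f) = 1/188
q = -35541/10225 (q = 71082/(-20450) = 71082*(-1/20450) = -35541/10225 ≈ -3.4759)
1/(q + B(L(-8, -2))) = 1/(-35541/10225 + 1/188) = 1/(-6671483/1922300) = -1922300/6671483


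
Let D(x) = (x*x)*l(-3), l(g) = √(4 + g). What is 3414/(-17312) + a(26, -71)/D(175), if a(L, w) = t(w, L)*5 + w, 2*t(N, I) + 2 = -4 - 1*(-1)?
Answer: -52999651/265090000 ≈ -0.19993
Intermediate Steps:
t(N, I) = -5/2 (t(N, I) = -1 + (-4 - 1*(-1))/2 = -1 + (-4 + 1)/2 = -1 + (½)*(-3) = -1 - 3/2 = -5/2)
a(L, w) = -25/2 + w (a(L, w) = -5/2*5 + w = -25/2 + w)
D(x) = x² (D(x) = (x*x)*√(4 - 3) = x²*√1 = x²*1 = x²)
3414/(-17312) + a(26, -71)/D(175) = 3414/(-17312) + (-25/2 - 71)/(175²) = 3414*(-1/17312) - 167/2/30625 = -1707/8656 - 167/2*1/30625 = -1707/8656 - 167/61250 = -52999651/265090000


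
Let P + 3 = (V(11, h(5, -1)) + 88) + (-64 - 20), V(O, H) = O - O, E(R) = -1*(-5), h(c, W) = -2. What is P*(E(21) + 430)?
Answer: 435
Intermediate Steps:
E(R) = 5
V(O, H) = 0
P = 1 (P = -3 + ((0 + 88) + (-64 - 20)) = -3 + (88 - 84) = -3 + 4 = 1)
P*(E(21) + 430) = 1*(5 + 430) = 1*435 = 435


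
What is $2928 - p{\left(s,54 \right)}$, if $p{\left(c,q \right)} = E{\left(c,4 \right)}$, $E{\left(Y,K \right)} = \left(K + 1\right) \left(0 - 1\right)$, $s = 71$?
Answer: $2933$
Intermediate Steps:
$E{\left(Y,K \right)} = -1 - K$ ($E{\left(Y,K \right)} = \left(1 + K\right) \left(-1\right) = -1 - K$)
$p{\left(c,q \right)} = -5$ ($p{\left(c,q \right)} = -1 - 4 = -5$)
$2928 - p{\left(s,54 \right)} = 2928 - -5 = 2928 + 5 = 2933$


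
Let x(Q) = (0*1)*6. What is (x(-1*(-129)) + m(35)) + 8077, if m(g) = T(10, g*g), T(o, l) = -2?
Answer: 8075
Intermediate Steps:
m(g) = -2
x(Q) = 0 (x(Q) = 0*6 = 0)
(x(-1*(-129)) + m(35)) + 8077 = (0 - 2) + 8077 = -2 + 8077 = 8075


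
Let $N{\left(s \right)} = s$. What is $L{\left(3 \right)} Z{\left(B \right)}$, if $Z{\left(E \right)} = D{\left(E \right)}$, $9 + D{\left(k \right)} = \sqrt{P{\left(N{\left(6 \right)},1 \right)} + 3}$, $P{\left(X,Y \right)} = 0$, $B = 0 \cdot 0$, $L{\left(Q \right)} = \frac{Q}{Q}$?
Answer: $-9 + \sqrt{3} \approx -7.268$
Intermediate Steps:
$L{\left(Q \right)} = 1$
$B = 0$
$D{\left(k \right)} = -9 + \sqrt{3}$ ($D{\left(k \right)} = -9 + \sqrt{0 + 3} = -9 + \sqrt{3}$)
$Z{\left(E \right)} = -9 + \sqrt{3}$
$L{\left(3 \right)} Z{\left(B \right)} = 1 \left(-9 + \sqrt{3}\right) = -9 + \sqrt{3}$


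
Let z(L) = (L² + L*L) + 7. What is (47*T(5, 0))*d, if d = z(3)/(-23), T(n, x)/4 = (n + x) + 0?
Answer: -23500/23 ≈ -1021.7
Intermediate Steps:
z(L) = 7 + 2*L² (z(L) = (L² + L²) + 7 = 2*L² + 7 = 7 + 2*L²)
T(n, x) = 4*n + 4*x (T(n, x) = 4*((n + x) + 0) = 4*(n + x) = 4*n + 4*x)
d = -25/23 (d = (7 + 2*3²)/(-23) = (7 + 2*9)*(-1/23) = (7 + 18)*(-1/23) = 25*(-1/23) = -25/23 ≈ -1.0870)
(47*T(5, 0))*d = (47*(4*5 + 4*0))*(-25/23) = (47*(20 + 0))*(-25/23) = (47*20)*(-25/23) = 940*(-25/23) = -23500/23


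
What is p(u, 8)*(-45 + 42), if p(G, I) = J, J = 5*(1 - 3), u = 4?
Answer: 30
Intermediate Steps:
J = -10 (J = 5*(-2) = -10)
p(G, I) = -10
p(u, 8)*(-45 + 42) = -10*(-45 + 42) = -10*(-3) = 30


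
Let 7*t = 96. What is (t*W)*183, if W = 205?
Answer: 3601440/7 ≈ 5.1449e+5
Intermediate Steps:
t = 96/7 (t = (⅐)*96 = 96/7 ≈ 13.714)
(t*W)*183 = ((96/7)*205)*183 = (19680/7)*183 = 3601440/7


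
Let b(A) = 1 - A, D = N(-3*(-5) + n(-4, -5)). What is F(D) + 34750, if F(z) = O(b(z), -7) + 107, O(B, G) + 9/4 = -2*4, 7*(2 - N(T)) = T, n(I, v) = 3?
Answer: 139387/4 ≈ 34847.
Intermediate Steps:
N(T) = 2 - T/7
D = -4/7 (D = 2 - (-3*(-5) + 3)/7 = 2 - (15 + 3)/7 = 2 - 1/7*18 = 2 - 18/7 = -4/7 ≈ -0.57143)
O(B, G) = -41/4 (O(B, G) = -9/4 - 2*4 = -9/4 - 8 = -41/4)
F(z) = 387/4 (F(z) = -41/4 + 107 = 387/4)
F(D) + 34750 = 387/4 + 34750 = 139387/4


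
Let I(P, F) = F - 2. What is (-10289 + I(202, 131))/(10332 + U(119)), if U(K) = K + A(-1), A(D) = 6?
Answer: -10160/10457 ≈ -0.97160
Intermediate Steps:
I(P, F) = -2 + F
U(K) = 6 + K (U(K) = K + 6 = 6 + K)
(-10289 + I(202, 131))/(10332 + U(119)) = (-10289 + (-2 + 131))/(10332 + (6 + 119)) = (-10289 + 129)/(10332 + 125) = -10160/10457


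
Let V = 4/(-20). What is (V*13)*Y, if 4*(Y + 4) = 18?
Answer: -13/10 ≈ -1.3000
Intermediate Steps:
Y = ½ (Y = -4 + (¼)*18 = -4 + 9/2 = ½ ≈ 0.50000)
V = -⅕ (V = 4*(-1/20) = -⅕ ≈ -0.20000)
(V*13)*Y = -⅕*13*(½) = -13/5*½ = -13/10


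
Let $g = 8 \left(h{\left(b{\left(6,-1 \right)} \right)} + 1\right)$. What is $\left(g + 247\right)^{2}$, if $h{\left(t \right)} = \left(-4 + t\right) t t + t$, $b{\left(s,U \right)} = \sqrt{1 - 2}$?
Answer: $82369$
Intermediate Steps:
$b{\left(s,U \right)} = i$ ($b{\left(s,U \right)} = \sqrt{-1} = i$)
$h{\left(t \right)} = t + t^{2} \left(-4 + t\right)$ ($h{\left(t \right)} = t \left(-4 + t\right) t + t = t^{2} \left(-4 + t\right) + t = t + t^{2} \left(-4 + t\right)$)
$g = 40$ ($g = 8 \left(i \left(1 + i^{2} - 4 i\right) + 1\right) = 8 \left(i \left(1 - 1 - 4 i\right) + 1\right) = 8 \left(i \left(- 4 i\right) + 1\right) = 8 \left(4 + 1\right) = 8 \cdot 5 = 40$)
$\left(g + 247\right)^{2} = \left(0 + 247\right)^{2} = 247^{2} = 61009$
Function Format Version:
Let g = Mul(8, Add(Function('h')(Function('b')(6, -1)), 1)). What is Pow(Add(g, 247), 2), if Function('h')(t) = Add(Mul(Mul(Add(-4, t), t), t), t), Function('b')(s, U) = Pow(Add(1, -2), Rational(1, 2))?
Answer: 82369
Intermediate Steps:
Function('b')(s, U) = I (Function('b')(s, U) = Pow(-1, Rational(1, 2)) = I)
Function('h')(t) = Add(t, Mul(Pow(t, 2), Add(-4, t))) (Function('h')(t) = Add(Mul(Mul(t, Add(-4, t)), t), t) = Add(Mul(Pow(t, 2), Add(-4, t)), t) = Add(t, Mul(Pow(t, 2), Add(-4, t))))
g = 40 (g = Mul(8, Add(Mul(I, Add(1, Pow(I, 2), Mul(-4, I))), 1)) = Mul(8, Add(Mul(I, Add(1, -1, Mul(-4, I))), 1)) = Mul(8, Add(Mul(I, Mul(-4, I)), 1)) = Mul(8, Add(4, 1)) = Mul(8, 5) = 40)
Pow(Add(g, 247), 2) = Pow(Add(0, 247), 2) = Pow(247, 2) = 61009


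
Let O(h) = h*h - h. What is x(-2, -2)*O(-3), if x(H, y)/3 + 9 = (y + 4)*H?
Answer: -468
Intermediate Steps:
x(H, y) = -27 + 3*H*(4 + y) (x(H, y) = -27 + 3*((y + 4)*H) = -27 + 3*((4 + y)*H) = -27 + 3*(H*(4 + y)) = -27 + 3*H*(4 + y))
O(h) = h**2 - h
x(-2, -2)*O(-3) = (-27 + 12*(-2) + 3*(-2)*(-2))*(-3*(-1 - 3)) = (-27 - 24 + 12)*(-3*(-4)) = -39*12 = -468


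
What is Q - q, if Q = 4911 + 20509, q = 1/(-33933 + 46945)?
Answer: 330765039/13012 ≈ 25420.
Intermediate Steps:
q = 1/13012 ≈ 7.6852e-5
Q = 25420
Q - q = 25420 - 1*1/13012 = 25420 - 1/13012 = 330765039/13012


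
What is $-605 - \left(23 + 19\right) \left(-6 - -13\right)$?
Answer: $-899$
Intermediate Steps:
$-605 - \left(23 + 19\right) \left(-6 - -13\right) = -605 - 42 \left(-6 + 13\right) = -605 - 42 \cdot 7 = -605 - 294 = -899$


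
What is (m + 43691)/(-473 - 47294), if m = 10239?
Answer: -53930/47767 ≈ -1.1290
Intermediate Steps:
(m + 43691)/(-473 - 47294) = (10239 + 43691)/(-473 - 47294) = 53930/(-47767) = 53930*(-1/47767) = -53930/47767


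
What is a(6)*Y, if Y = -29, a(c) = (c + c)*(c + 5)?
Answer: -3828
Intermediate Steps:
a(c) = 2*c*(5 + c) (a(c) = (2*c)*(5 + c) = 2*c*(5 + c))
a(6)*Y = (2*6*(5 + 6))*(-29) = (2*6*11)*(-29) = 132*(-29) = -3828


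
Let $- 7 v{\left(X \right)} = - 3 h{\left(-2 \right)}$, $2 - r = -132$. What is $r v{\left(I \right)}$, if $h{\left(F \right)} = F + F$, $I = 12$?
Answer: $- \frac{1608}{7} \approx -229.71$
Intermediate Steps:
$r = 134$ ($r = 2 - -132 = 2 + 132 = 134$)
$h{\left(F \right)} = 2 F$
$v{\left(X \right)} = - \frac{12}{7}$ ($v{\left(X \right)} = - \frac{\left(-3\right) 2 \left(-2\right)}{7} = - \frac{\left(-3\right) \left(-4\right)}{7} = \left(- \frac{1}{7}\right) 12 = - \frac{12}{7}$)
$r v{\left(I \right)} = 134 \left(- \frac{12}{7}\right) = - \frac{1608}{7}$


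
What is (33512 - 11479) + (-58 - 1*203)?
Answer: 21772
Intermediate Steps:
(33512 - 11479) + (-58 - 1*203) = 22033 + (-58 - 203) = 22033 - 261 = 21772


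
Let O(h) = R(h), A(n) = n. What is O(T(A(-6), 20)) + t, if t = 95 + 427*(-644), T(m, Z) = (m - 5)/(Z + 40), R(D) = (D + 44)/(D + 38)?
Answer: -623729588/2269 ≈ -2.7489e+5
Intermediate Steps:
R(D) = (44 + D)/(38 + D)
T(m, Z) = (-5 + m)/(40 + Z)
t = -274893 (t = 95 - 274988 = -274893)
O(h) = (44 + h)/(38 + h)
O(T(A(-6), 20)) + t = (44 + (-5 - 6)/(40 + 20))/(38 + (-5 - 6)/(40 + 20)) - 274893 = (44 - 11/60)/(38 - 11/60) - 274893 = (2629/60)/(2269/60) - 274893 = (60/2269)*(2629/60) - 274893 = 2629/2269 - 274893 = -623729588/2269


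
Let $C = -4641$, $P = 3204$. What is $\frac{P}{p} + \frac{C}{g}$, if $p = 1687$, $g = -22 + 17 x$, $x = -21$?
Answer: $\frac{9043683}{639373} \approx 14.145$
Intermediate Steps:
$g = -379$ ($g = -22 + 17 \left(-21\right) = -22 - 357 = -379$)
$\frac{P}{p} + \frac{C}{g} = \frac{3204}{1687} - \frac{4641}{-379} = 3204 \cdot \frac{1}{1687} - - \frac{4641}{379} = \frac{3204}{1687} + \frac{4641}{379} = \frac{9043683}{639373}$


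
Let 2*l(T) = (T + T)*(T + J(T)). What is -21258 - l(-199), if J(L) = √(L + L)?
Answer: -60859 + 199*I*√398 ≈ -60859.0 + 3970.0*I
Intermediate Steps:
J(L) = √2*√L (J(L) = √(2*L) = √2*√L)
l(T) = T*(T + √2*√T) (l(T) = ((T + T)*(T + √2*√T))/2 = ((2*T)*(T + √2*√T))/2 = (2*T*(T + √2*√T))/2 = T*(T + √2*√T))
-21258 - l(-199) = -21258 - (-199)*(-199 + √2*√(-199)) = -21258 - (-199)*(-199 + √2*(I*√199)) = -21258 - (-199)*(-199 + I*√398) = -21258 - (39601 - 199*I*√398) = -21258 + (-39601 + 199*I*√398) = -60859 + 199*I*√398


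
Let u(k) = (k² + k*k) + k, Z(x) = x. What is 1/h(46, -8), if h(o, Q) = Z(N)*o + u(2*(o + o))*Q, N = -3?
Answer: -1/543306 ≈ -1.8406e-6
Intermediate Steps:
u(k) = k + 2*k² (u(k) = (k² + k²) + k = 2*k² + k = k + 2*k²)
h(o, Q) = -3*o + 4*Q*o*(1 + 8*o) (h(o, Q) = -3*o + ((2*(o + o))*(1 + 2*(2*(o + o))))*Q = -3*o + ((2*(2*o))*(1 + 2*(2*(2*o))))*Q = -3*o + ((4*o)*(1 + 2*(4*o)))*Q = -3*o + ((4*o)*(1 + 8*o))*Q = -3*o + (4*o*(1 + 8*o))*Q = -3*o + 4*Q*o*(1 + 8*o))
1/h(46, -8) = 1/(46*(-3 + 4*(-8)*(1 + 8*46))) = 1/(46*(-3 + 4*(-8)*(1 + 368))) = 1/(46*(-3 + 4*(-8)*369)) = 1/(46*(-3 - 11808)) = 1/(46*(-11811)) = 1/(-543306) = -1/543306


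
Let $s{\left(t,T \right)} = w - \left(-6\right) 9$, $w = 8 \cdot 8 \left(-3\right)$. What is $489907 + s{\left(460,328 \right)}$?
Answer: $489769$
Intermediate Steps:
$w = -192$ ($w = 64 \left(-3\right) = -192$)
$s{\left(t,T \right)} = -138$ ($s{\left(t,T \right)} = -192 - \left(-6\right) 9 = -192 - -54 = -192 + 54 = -138$)
$489907 + s{\left(460,328 \right)} = 489907 - 138 = 489769$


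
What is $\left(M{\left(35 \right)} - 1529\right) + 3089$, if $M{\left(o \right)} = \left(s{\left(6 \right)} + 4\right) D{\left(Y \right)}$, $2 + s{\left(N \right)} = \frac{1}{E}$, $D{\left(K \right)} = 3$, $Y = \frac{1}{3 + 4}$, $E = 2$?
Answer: $\frac{3135}{2} \approx 1567.5$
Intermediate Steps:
$Y = \frac{1}{7} \approx 0.14286$
$s{\left(N \right)} = - \frac{3}{2}$ ($s{\left(N \right)} = -2 + \frac{1}{2} = - \frac{3}{2}$)
$M{\left(o \right)} = \frac{15}{2}$ ($M{\left(o \right)} = \left(- \frac{3}{2} + 4\right) 3 = \frac{5}{2} \cdot 3 = \frac{15}{2}$)
$\left(M{\left(35 \right)} - 1529\right) + 3089 = \left(\frac{15}{2} - 1529\right) + 3089 = - \frac{3043}{2} + 3089 = \frac{3135}{2}$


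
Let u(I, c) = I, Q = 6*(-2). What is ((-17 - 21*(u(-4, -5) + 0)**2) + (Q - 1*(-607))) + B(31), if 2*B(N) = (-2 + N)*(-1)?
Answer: 455/2 ≈ 227.50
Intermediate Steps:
B(N) = 1 - N/2 (B(N) = ((-2 + N)*(-1))/2 = (2 - N)/2 = 1 - N/2)
Q = -12
((-17 - 21*(u(-4, -5) + 0)**2) + (Q - 1*(-607))) + B(31) = ((-17 - 21*(-4 + 0)**2) + (-12 - 1*(-607))) + (1 - 1/2*31) = ((-17 - 21*(-4)**2) + (-12 + 607)) + (1 - 31/2) = ((-17 - 21*16) + 595) - 29/2 = ((-17 - 336) + 595) - 29/2 = (-353 + 595) - 29/2 = 242 - 29/2 = 455/2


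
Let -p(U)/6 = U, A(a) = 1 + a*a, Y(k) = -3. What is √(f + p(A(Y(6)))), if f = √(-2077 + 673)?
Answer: √(-60 + 6*I*√39) ≈ 2.3172 + 8.0851*I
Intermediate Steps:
A(a) = 1 + a²
p(U) = -6*U
f = 6*I*√39 (f = √(-1404) = 6*I*√39 ≈ 37.47*I)
√(f + p(A(Y(6)))) = √(6*I*√39 - 6*(1 + (-3)²)) = √(6*I*√39 - 6*(1 + 9)) = √(6*I*√39 - 6*10) = √(6*I*√39 - 60) = √(-60 + 6*I*√39)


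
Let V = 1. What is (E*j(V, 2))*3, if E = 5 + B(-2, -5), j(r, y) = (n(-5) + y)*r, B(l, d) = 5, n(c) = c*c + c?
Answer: 660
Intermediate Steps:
n(c) = c + c² (n(c) = c² + c = c + c²)
j(r, y) = r*(20 + y) (j(r, y) = (-5*(1 - 5) + y)*r = (-5*(-4) + y)*r = (20 + y)*r = r*(20 + y))
E = 10 (E = 5 + 5 = 10)
(E*j(V, 2))*3 = (10*(1*(20 + 2)))*3 = (10*(1*22))*3 = (10*22)*3 = 220*3 = 660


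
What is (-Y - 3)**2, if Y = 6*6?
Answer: 1521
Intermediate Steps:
Y = 36
(-Y - 3)**2 = (-1*36 - 3)**2 = (-36 - 3)**2 = (-39)**2 = 1521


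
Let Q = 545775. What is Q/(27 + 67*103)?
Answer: 545775/6928 ≈ 78.778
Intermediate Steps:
Q/(27 + 67*103) = 545775/(27 + 67*103) = 545775/(27 + 6901) = 545775/6928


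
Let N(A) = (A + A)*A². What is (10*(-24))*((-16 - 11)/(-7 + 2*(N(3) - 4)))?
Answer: 2160/31 ≈ 69.677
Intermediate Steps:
N(A) = 2*A³ (N(A) = (2*A)*A² = 2*A³)
(10*(-24))*((-16 - 11)/(-7 + 2*(N(3) - 4))) = (10*(-24))*((-16 - 11)/(-7 + 2*(2*3³ - 4))) = -(-6480)/(-7 + 2*(2*27 - 4)) = -(-6480)/(-7 + 2*(54 - 4)) = -(-6480)/(-7 + 2*50) = -(-6480)/(-7 + 100) = -(-6480)/93 = -240*(-9/31) = 2160/31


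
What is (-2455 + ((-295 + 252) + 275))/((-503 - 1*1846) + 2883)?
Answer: -741/178 ≈ -4.1629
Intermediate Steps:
(-2455 + ((-295 + 252) + 275))/((-503 - 1*1846) + 2883) = (-2455 + (-43 + 275))/((-503 - 1846) + 2883) = (-2455 + 232)/(-2349 + 2883) = -2223/534 = -2223*1/534 = -741/178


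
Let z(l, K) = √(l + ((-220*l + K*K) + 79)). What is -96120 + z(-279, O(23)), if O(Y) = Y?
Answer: -96120 + √61709 ≈ -95872.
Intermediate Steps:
z(l, K) = √(79 + K² - 219*l) (z(l, K) = √(l + ((-220*l + K²) + 79)) = √(l + ((K² - 220*l) + 79)) = √(l + (79 + K² - 220*l)) = √(79 + K² - 219*l))
-96120 + z(-279, O(23)) = -96120 + √(79 + 23² - 219*(-279)) = -96120 + √(79 + 529 + 61101) = -96120 + √61709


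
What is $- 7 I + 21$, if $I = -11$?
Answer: $98$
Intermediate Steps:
$- 7 I + 21 = \left(-7\right) \left(-11\right) + 21 = 77 + 21 = 98$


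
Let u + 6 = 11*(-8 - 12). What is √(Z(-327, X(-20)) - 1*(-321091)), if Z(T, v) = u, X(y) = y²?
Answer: √320865 ≈ 566.45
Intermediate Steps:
u = -226 (u = -6 + 11*(-8 - 12) = -6 + 11*(-20) = -6 - 220 = -226)
Z(T, v) = -226
√(Z(-327, X(-20)) - 1*(-321091)) = √(-226 - 1*(-321091)) = √(-226 + 321091) = √320865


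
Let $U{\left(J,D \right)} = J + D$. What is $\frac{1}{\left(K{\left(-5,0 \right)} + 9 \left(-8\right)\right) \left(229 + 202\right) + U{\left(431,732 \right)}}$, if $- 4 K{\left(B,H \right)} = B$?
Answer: $- \frac{4}{117321} \approx -3.4094 \cdot 10^{-5}$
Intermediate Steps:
$K{\left(B,H \right)} = - \frac{B}{4}$
$U{\left(J,D \right)} = D + J$
$\frac{1}{\left(K{\left(-5,0 \right)} + 9 \left(-8\right)\right) \left(229 + 202\right) + U{\left(431,732 \right)}} = \frac{1}{\left(\left(- \frac{1}{4}\right) \left(-5\right) + 9 \left(-8\right)\right) \left(229 + 202\right) + \left(732 + 431\right)} = \frac{1}{\left(\frac{5}{4} - 72\right) 431 + 1163} = \frac{1}{\left(- \frac{283}{4}\right) 431 + 1163} = \frac{1}{- \frac{121973}{4} + 1163} = \frac{1}{- \frac{117321}{4}} = - \frac{4}{117321}$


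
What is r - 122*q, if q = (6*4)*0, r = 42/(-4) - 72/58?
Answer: -681/58 ≈ -11.741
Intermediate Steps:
r = -681/58 (r = 42*(-¼) - 72*1/58 = -21/2 - 36/29 = -681/58 ≈ -11.741)
q = 0 (q = 24*0 = 0)
r - 122*q = -681/58 - 122*0 = -681/58 + 0 = -681/58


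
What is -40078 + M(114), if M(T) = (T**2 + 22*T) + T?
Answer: -24460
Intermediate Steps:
M(T) = T**2 + 23*T
-40078 + M(114) = -40078 + 114*(23 + 114) = -40078 + 114*137 = -40078 + 15618 = -24460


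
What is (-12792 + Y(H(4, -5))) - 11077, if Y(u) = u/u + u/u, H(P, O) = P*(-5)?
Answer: -23867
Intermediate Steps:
H(P, O) = -5*P
Y(u) = 2 (Y(u) = 1 + 1 = 2)
(-12792 + Y(H(4, -5))) - 11077 = (-12792 + 2) - 11077 = -12790 - 11077 = -23867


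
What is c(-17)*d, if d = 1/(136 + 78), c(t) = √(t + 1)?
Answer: 2*I/107 ≈ 0.018692*I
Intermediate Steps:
c(t) = √(1 + t)
d = 1/214 ≈ 0.0046729
c(-17)*d = √(1 - 17)*(1/214) = √(-16)*(1/214) = (4*I)*(1/214) = 2*I/107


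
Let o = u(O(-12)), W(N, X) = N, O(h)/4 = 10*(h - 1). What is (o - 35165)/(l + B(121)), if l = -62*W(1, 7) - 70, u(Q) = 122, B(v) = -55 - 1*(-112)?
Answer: 11681/25 ≈ 467.24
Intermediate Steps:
B(v) = 57 (B(v) = -55 + 112 = 57)
O(h) = -40 + 40*h (O(h) = 4*(10*(h - 1)) = 4*(10*(-1 + h)) = 4*(-10 + 10*h) = -40 + 40*h)
o = 122
l = -132 (l = -62*1 - 70 = -62 - 70 = -132)
(o - 35165)/(l + B(121)) = (122 - 35165)/(-132 + 57) = -35043/(-75) = -35043*(-1/75) = 11681/25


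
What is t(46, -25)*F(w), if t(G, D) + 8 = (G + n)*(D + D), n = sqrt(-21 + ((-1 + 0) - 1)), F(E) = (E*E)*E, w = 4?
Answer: -147712 - 3200*I*sqrt(23) ≈ -1.4771e+5 - 15347.0*I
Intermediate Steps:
F(E) = E**3 (F(E) = E**2*E = E**3)
n = I*sqrt(23) (n = sqrt(-21 + (-1 - 1)) = sqrt(-21 - 2) = sqrt(-23) = I*sqrt(23) ≈ 4.7958*I)
t(G, D) = -8 + 2*D*(G + I*sqrt(23)) (t(G, D) = -8 + (G + I*sqrt(23))*(D + D) = -8 + (G + I*sqrt(23))*(2*D) = -8 + 2*D*(G + I*sqrt(23)))
t(46, -25)*F(w) = (-8 + 2*(-25)*46 + 2*I*(-25)*sqrt(23))*4**3 = (-8 - 2300 - 50*I*sqrt(23))*64 = (-2308 - 50*I*sqrt(23))*64 = -147712 - 3200*I*sqrt(23)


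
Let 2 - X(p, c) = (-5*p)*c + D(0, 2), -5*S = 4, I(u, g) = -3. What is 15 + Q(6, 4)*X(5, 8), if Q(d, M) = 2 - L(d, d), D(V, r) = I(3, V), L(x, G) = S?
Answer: 589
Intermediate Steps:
S = -⅘ (S = -⅕*4 = -⅘ ≈ -0.80000)
L(x, G) = -⅘
D(V, r) = -3
Q(d, M) = 14/5 (Q(d, M) = 2 - 1*(-⅘) = 2 + ⅘ = 14/5)
X(p, c) = 5 + 5*c*p (X(p, c) = 2 - ((-5*p)*c - 3) = 2 - (-5*c*p - 3) = 2 - (-3 - 5*c*p) = 2 + (3 + 5*c*p) = 5 + 5*c*p)
15 + Q(6, 4)*X(5, 8) = 15 + 14*(5 + 5*8*5)/5 = 15 + 14*(5 + 200)/5 = 15 + (14/5)*205 = 15 + 574 = 589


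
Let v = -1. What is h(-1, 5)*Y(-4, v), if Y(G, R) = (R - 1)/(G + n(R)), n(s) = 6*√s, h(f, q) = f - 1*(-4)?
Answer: 6/13 + 9*I/13 ≈ 0.46154 + 0.69231*I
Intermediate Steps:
h(f, q) = 4 + f (h(f, q) = f + 4 = 4 + f)
Y(G, R) = (-1 + R)/(G + 6*√R) (Y(G, R) = (R - 1)/(G + 6*√R) = (-1 + R)/(G + 6*√R))
h(-1, 5)*Y(-4, v) = (4 - 1)*((-1 - 1)/(-4 + 6*√(-1))) = 3*(-2/(-4 + 6*I)) = 3*(((-4 - 6*I)/52)*(-2)) = 3*(-(-4 - 6*I)/26) = -3*(-4 - 6*I)/26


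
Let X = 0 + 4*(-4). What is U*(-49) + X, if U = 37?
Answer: -1829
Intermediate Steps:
X = -16 (X = 0 - 16 = -16)
U*(-49) + X = 37*(-49) - 16 = -1813 - 16 = -1829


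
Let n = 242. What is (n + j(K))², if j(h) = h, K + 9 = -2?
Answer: 53361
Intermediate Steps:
K = -11 (K = -9 - 2 = -11)
(n + j(K))² = (242 - 11)² = 231² = 53361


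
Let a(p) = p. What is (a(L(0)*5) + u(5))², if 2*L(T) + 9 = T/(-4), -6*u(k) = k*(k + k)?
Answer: 34225/36 ≈ 950.69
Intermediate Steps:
u(k) = -k²/3 (u(k) = -k*(k + k)/6 = -k*2*k/6 = -k²/3)
L(T) = -9/2 - T/8 (L(T) = -9/2 + (T/(-4))/2 = -9/2 + (T*(-¼))/2 = -9/2 + (-T/4)/2 = -9/2 - T/8)
(a(L(0)*5) + u(5))² = ((-9/2 - ⅛*0)*5 - ⅓*5²)² = ((-9/2 + 0)*5 - ⅓*25)² = (-9/2*5 - 25/3)² = (-45/2 - 25/3)² = (-185/6)² = 34225/36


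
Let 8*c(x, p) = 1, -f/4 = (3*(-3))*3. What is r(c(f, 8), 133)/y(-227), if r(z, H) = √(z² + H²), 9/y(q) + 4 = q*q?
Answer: 5725*√1132097/8 ≈ 7.6143e+5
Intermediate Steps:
f = 108 (f = -4*3*(-3)*3 = -(-36)*3 = -4*(-27) = 108)
y(q) = 9/(-4 + q²) (y(q) = 9/(-4 + q*q) = 9/(-4 + q²))
c(x, p) = ⅛ (c(x, p) = (⅛)*1 = ⅛)
r(z, H) = √(H² + z²)
r(c(f, 8), 133)/y(-227) = √(133² + (⅛)²)/((9/(-4 + (-227)²))) = √(17689 + 1/64)/((9/(-4 + 51529))) = √(1132097/64)/((9/51525)) = (√1132097/8)/((9*(1/51525))) = (√1132097/8)/(1/5725) = (√1132097/8)*5725 = 5725*√1132097/8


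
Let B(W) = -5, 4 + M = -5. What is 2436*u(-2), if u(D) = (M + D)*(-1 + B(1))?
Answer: 160776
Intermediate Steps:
M = -9 (M = -4 - 5 = -9)
u(D) = 54 - 6*D (u(D) = (-9 + D)*(-1 - 5) = (-9 + D)*(-6) = 54 - 6*D)
2436*u(-2) = 2436*(54 - 6*(-2)) = 2436*(54 + 12) = 2436*66 = 160776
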